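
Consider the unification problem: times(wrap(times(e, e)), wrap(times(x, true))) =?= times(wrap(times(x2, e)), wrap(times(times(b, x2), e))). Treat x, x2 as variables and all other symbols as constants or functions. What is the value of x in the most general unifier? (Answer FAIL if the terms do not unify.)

Decompose times/2: wrap(times(e, e)) =?= wrap(times(x2, e)),  wrap(times(x, true)) =?= wrap(times(times(b, x2), e)).
Decompose wrap/1: times(e, e) =?= times(x2, e).
Decompose times/2: e =?= x2,  e =?= e.
Bind x2 := e; substituting into the one remaining equation that mentions x2 gives: wrap(times(x, true)) =?= wrap(times(times(b, e), e)).
Delete trivial equation e =?= e.
Decompose wrap/1: times(x, true) =?= times(times(b, e), e).
Decompose times/2: x =?= times(b, e),  true =?= e.
Bind x := times(b, e); no other remaining equation mentions x.
Clash: constants true and e differ; no unifier exists.

FAIL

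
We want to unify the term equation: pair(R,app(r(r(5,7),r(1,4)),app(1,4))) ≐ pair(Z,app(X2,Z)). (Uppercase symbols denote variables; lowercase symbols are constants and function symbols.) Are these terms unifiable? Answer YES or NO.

Decompose pair/2: R ≐ Z,  app(r(r(5,7),r(1,4)),app(1,4)) ≐ app(X2,Z).
Bind R := Z; no other remaining equation mentions R.
Decompose app/2: r(r(5,7),r(1,4)) ≐ X2,  app(1,4) ≐ Z.
Bind X2 := r(r(5,7),r(1,4)); no other remaining equation mentions X2.
Bind Z := app(1,4). Substituting into the earlier binding gives R := app(1,4).
No equations remain and no clash or occurs-check failure arose, so a unifier exists.

YES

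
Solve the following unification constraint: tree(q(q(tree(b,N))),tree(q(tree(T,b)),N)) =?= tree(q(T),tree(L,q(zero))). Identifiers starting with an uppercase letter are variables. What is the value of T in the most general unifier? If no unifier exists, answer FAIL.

q(tree(b,q(zero)))

Decompose tree/2: q(q(tree(b,N))) =?= q(T),  tree(q(tree(T,b)),N) =?= tree(L,q(zero)).
Decompose q/1: q(tree(b,N)) =?= T.
Bind T := q(tree(b,N)); substituting into the remaining equation gives: tree(q(tree(q(tree(b,N)),b)),N) =?= tree(L,q(zero)).
Decompose tree/2: q(tree(q(tree(b,N)),b)) =?= L,  N =?= q(zero).
Bind L := q(tree(q(tree(b,N)),b)); no other remaining equation mentions L.
Bind N := q(zero). Substituting into the earlier bindings gives T := q(tree(b,q(zero))), L := q(tree(q(tree(b,q(zero))),b)).
MGU = { T -> q(tree(b,q(zero))), L -> q(tree(q(tree(b,q(zero))),b)), N -> q(zero) }, so T -> q(tree(b,q(zero))).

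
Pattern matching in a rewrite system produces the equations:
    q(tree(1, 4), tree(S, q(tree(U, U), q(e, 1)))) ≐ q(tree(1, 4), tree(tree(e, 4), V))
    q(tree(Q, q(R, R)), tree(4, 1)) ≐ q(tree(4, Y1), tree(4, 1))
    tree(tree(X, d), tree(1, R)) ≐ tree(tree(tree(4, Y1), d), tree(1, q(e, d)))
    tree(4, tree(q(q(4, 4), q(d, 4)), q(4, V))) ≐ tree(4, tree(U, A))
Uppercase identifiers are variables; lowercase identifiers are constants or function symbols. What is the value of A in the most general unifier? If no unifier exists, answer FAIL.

Decompose q/2: tree(1, 4) ≐ tree(1, 4),  tree(S, q(tree(U, U), q(e, 1))) ≐ tree(tree(e, 4), V).
Delete trivial equation tree(1, 4) ≐ tree(1, 4).
Decompose tree/2: S ≐ tree(e, 4),  q(tree(U, U), q(e, 1)) ≐ V.
Bind S := tree(e, 4); no other remaining equation mentions S.
Bind V := q(tree(U, U), q(e, 1)); substituting into the one remaining equation that mentions V gives: tree(4, tree(q(q(4, 4), q(d, 4)), q(4, q(tree(U, U), q(e, 1))))) ≐ tree(4, tree(U, A)).
Decompose q/2: tree(Q, q(R, R)) ≐ tree(4, Y1),  tree(4, 1) ≐ tree(4, 1).
Decompose tree/2: Q ≐ 4,  q(R, R) ≐ Y1.
Bind Q := 4; no other remaining equation mentions Q.
Bind Y1 := q(R, R); substituting into the one remaining equation that mentions Y1 gives: tree(tree(X, d), tree(1, R)) ≐ tree(tree(tree(4, q(R, R)), d), tree(1, q(e, d))).
Delete trivial equation tree(4, 1) ≐ tree(4, 1).
Decompose tree/2: tree(X, d) ≐ tree(tree(4, q(R, R)), d),  tree(1, R) ≐ tree(1, q(e, d)).
Decompose tree/2: X ≐ tree(4, q(R, R)),  d ≐ d.
Bind X := tree(4, q(R, R)); no other remaining equation mentions X.
Delete trivial equation d ≐ d.
Decompose tree/2: 1 ≐ 1,  R ≐ q(e, d).
Delete trivial equation 1 ≐ 1.
Bind R := q(e, d); no other remaining equation mentions R. Substituting into the earlier bindings gives Y1 := q(q(e, d), q(e, d)), X := tree(4, q(q(e, d), q(e, d))).
Decompose tree/2: 4 ≐ 4,  tree(q(q(4, 4), q(d, 4)), q(4, q(tree(U, U), q(e, 1)))) ≐ tree(U, A).
Delete trivial equation 4 ≐ 4.
Decompose tree/2: q(q(4, 4), q(d, 4)) ≐ U,  q(4, q(tree(U, U), q(e, 1))) ≐ A.
Bind U := q(q(4, 4), q(d, 4)); substituting into the remaining equation gives: q(4, q(tree(q(q(4, 4), q(d, 4)), q(q(4, 4), q(d, 4))), q(e, 1))) ≐ A. Substituting into the earlier binding gives V := q(tree(q(q(4, 4), q(d, 4)), q(q(4, 4), q(d, 4))), q(e, 1)).
Bind A := q(4, q(tree(q(q(4, 4), q(d, 4)), q(q(4, 4), q(d, 4))), q(e, 1))).
MGU = { S ↦ tree(e, 4), V ↦ q(tree(q(q(4, 4), q(d, 4)), q(q(4, 4), q(d, 4))), q(e, 1)), Q ↦ 4, Y1 ↦ q(q(e, d), q(e, d)), X ↦ tree(4, q(q(e, d), q(e, d))), R ↦ q(e, d), U ↦ q(q(4, 4), q(d, 4)), A ↦ q(4, q(tree(q(q(4, 4), q(d, 4)), q(q(4, 4), q(d, 4))), q(e, 1))) }, so A ↦ q(4, q(tree(q(q(4, 4), q(d, 4)), q(q(4, 4), q(d, 4))), q(e, 1))).

q(4, q(tree(q(q(4, 4), q(d, 4)), q(q(4, 4), q(d, 4))), q(e, 1)))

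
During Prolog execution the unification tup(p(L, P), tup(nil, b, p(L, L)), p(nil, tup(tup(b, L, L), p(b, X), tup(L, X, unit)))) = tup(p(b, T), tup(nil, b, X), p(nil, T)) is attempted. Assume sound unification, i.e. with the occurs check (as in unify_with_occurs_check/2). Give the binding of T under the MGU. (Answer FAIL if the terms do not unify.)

tup(tup(b, b, b), p(b, p(b, b)), tup(b, p(b, b), unit))

Decompose tup/3: p(L, P) = p(b, T),  tup(nil, b, p(L, L)) = tup(nil, b, X),  p(nil, tup(tup(b, L, L), p(b, X), tup(L, X, unit))) = p(nil, T).
Decompose p/2: L = b,  P = T.
Bind L := b; substituting into the 2 remaining equations that mention L gives: tup(nil, b, p(b, b)) = tup(nil, b, X),  p(nil, tup(tup(b, b, b), p(b, X), tup(b, X, unit))) = p(nil, T).
Bind P := T; no other remaining equation mentions P.
Decompose tup/3: nil = nil,  b = b,  p(b, b) = X.
Delete trivial equation nil = nil.
Delete trivial equation b = b.
Bind X := p(b, b); substituting into the remaining equation gives: p(nil, tup(tup(b, b, b), p(b, p(b, b)), tup(b, p(b, b), unit))) = p(nil, T).
Decompose p/2: nil = nil,  tup(tup(b, b, b), p(b, p(b, b)), tup(b, p(b, b), unit)) = T.
Delete trivial equation nil = nil.
Bind T := tup(tup(b, b, b), p(b, p(b, b)), tup(b, p(b, b), unit)). Substituting into the earlier binding gives P := tup(tup(b, b, b), p(b, p(b, b)), tup(b, p(b, b), unit)).
MGU = { L -> b, P -> tup(tup(b, b, b), p(b, p(b, b)), tup(b, p(b, b), unit)), X -> p(b, b), T -> tup(tup(b, b, b), p(b, p(b, b)), tup(b, p(b, b), unit)) }, so T -> tup(tup(b, b, b), p(b, p(b, b)), tup(b, p(b, b), unit)).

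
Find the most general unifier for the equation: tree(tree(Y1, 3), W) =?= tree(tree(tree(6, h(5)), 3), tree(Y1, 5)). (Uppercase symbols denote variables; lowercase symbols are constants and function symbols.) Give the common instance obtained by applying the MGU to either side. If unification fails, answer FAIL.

tree(tree(tree(6, h(5)), 3), tree(tree(6, h(5)), 5))

Decompose tree/2: tree(Y1, 3) =?= tree(tree(6, h(5)), 3),  W =?= tree(Y1, 5).
Decompose tree/2: Y1 =?= tree(6, h(5)),  3 =?= 3.
Bind Y1 := tree(6, h(5)); substituting into the one remaining equation that mentions Y1 gives: W =?= tree(tree(6, h(5)), 5).
Delete trivial equation 3 =?= 3.
Bind W := tree(tree(6, h(5)), 5).
Applying the MGU to either side gives tree(tree(tree(6, h(5)), 3), tree(tree(6, h(5)), 5)).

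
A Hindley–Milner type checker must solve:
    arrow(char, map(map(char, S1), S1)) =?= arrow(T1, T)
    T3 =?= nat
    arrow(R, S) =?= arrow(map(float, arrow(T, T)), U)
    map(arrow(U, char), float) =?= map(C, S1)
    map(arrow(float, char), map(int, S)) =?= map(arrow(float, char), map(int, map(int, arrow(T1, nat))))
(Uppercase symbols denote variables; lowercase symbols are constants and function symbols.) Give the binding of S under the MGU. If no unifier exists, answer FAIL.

map(int, arrow(char, nat))

Decompose arrow/2: char =?= T1,  map(map(char, S1), S1) =?= T.
Bind T1 := char; substituting into the one remaining equation that mentions T1 gives: map(arrow(float, char), map(int, S)) =?= map(arrow(float, char), map(int, map(int, arrow(char, nat)))).
Bind T := map(map(char, S1), S1); substituting into the one remaining equation that mentions T gives: arrow(R, S) =?= arrow(map(float, arrow(map(map(char, S1), S1), map(map(char, S1), S1))), U).
Bind T3 := nat; no other remaining equation mentions T3.
Decompose arrow/2: R =?= map(float, arrow(map(map(char, S1), S1), map(map(char, S1), S1))),  S =?= U.
Bind R := map(float, arrow(map(map(char, S1), S1), map(map(char, S1), S1))); no other remaining equation mentions R.
Bind S := U; substituting into the one remaining equation that mentions S gives: map(arrow(float, char), map(int, U)) =?= map(arrow(float, char), map(int, map(int, arrow(char, nat)))).
Decompose map/2: arrow(U, char) =?= C,  float =?= S1.
Bind C := arrow(U, char); no other remaining equation mentions C.
Bind S1 := float; no other remaining equation mentions S1. Substituting into the earlier bindings gives T := map(map(char, float), float), R := map(float, arrow(map(map(char, float), float), map(map(char, float), float))).
Decompose map/2: arrow(float, char) =?= arrow(float, char),  map(int, U) =?= map(int, map(int, arrow(char, nat))).
Delete trivial equation arrow(float, char) =?= arrow(float, char).
Decompose map/2: int =?= int,  U =?= map(int, arrow(char, nat)).
Delete trivial equation int =?= int.
Bind U := map(int, arrow(char, nat)). Substituting into the earlier bindings gives S := map(int, arrow(char, nat)), C := arrow(map(int, arrow(char, nat)), char).
MGU = { T1 ↦ char, T ↦ map(map(char, float), float), T3 ↦ nat, R ↦ map(float, arrow(map(map(char, float), float), map(map(char, float), float))), S ↦ map(int, arrow(char, nat)), C ↦ arrow(map(int, arrow(char, nat)), char), S1 ↦ float, U ↦ map(int, arrow(char, nat)) }, so S ↦ map(int, arrow(char, nat)).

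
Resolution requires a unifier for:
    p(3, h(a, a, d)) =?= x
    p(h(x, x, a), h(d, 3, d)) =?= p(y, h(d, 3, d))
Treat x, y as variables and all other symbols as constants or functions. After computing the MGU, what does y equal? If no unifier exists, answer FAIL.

h(p(3, h(a, a, d)), p(3, h(a, a, d)), a)

Bind x := p(3, h(a, a, d)); substituting into the remaining equation gives: p(h(p(3, h(a, a, d)), p(3, h(a, a, d)), a), h(d, 3, d)) =?= p(y, h(d, 3, d)).
Decompose p/2: h(p(3, h(a, a, d)), p(3, h(a, a, d)), a) =?= y,  h(d, 3, d) =?= h(d, 3, d).
Bind y := h(p(3, h(a, a, d)), p(3, h(a, a, d)), a); no other remaining equation mentions y.
Delete trivial equation h(d, 3, d) =?= h(d, 3, d).
MGU = { x ↦ p(3, h(a, a, d)), y ↦ h(p(3, h(a, a, d)), p(3, h(a, a, d)), a) }, so y ↦ h(p(3, h(a, a, d)), p(3, h(a, a, d)), a).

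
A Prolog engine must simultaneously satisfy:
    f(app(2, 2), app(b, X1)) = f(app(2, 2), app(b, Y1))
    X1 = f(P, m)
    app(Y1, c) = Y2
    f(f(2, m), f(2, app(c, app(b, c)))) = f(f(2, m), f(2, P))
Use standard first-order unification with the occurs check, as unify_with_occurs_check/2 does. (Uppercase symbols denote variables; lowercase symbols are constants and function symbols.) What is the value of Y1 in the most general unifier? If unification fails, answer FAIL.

f(app(c, app(b, c)), m)

Decompose f/2: app(2, 2) = app(2, 2),  app(b, X1) = app(b, Y1).
Delete trivial equation app(2, 2) = app(2, 2).
Decompose app/2: b = b,  X1 = Y1.
Delete trivial equation b = b.
Bind X1 := Y1; substituting into the one remaining equation that mentions X1 gives: Y1 = f(P, m).
Bind Y1 := f(P, m); substituting into the one remaining equation that mentions Y1 gives: app(f(P, m), c) = Y2. Substituting into the earlier binding gives X1 := f(P, m).
Bind Y2 := app(f(P, m), c); no other remaining equation mentions Y2.
Decompose f/2: f(2, m) = f(2, m),  f(2, app(c, app(b, c))) = f(2, P).
Delete trivial equation f(2, m) = f(2, m).
Decompose f/2: 2 = 2,  app(c, app(b, c)) = P.
Delete trivial equation 2 = 2.
Bind P := app(c, app(b, c)). Substituting into the earlier bindings gives X1 := f(app(c, app(b, c)), m), Y1 := f(app(c, app(b, c)), m), Y2 := app(f(app(c, app(b, c)), m), c).
MGU = { X1 ↦ f(app(c, app(b, c)), m), Y1 ↦ f(app(c, app(b, c)), m), Y2 ↦ app(f(app(c, app(b, c)), m), c), P ↦ app(c, app(b, c)) }, so Y1 ↦ f(app(c, app(b, c)), m).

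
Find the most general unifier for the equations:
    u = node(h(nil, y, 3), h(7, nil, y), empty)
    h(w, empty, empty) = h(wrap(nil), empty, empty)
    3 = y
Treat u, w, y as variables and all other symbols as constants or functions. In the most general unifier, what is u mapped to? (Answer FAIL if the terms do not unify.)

node(h(nil, 3, 3), h(7, nil, 3), empty)

Bind u := node(h(nil, y, 3), h(7, nil, y), empty); no other remaining equation mentions u.
Decompose h/3: w = wrap(nil),  empty = empty,  empty = empty.
Bind w := wrap(nil); no other remaining equation mentions w.
Delete trivial equation empty = empty.
Delete trivial equation empty = empty.
Bind y := 3. Substituting into the earlier binding gives u := node(h(nil, 3, 3), h(7, nil, 3), empty).
MGU = { u := node(h(nil, 3, 3), h(7, nil, 3), empty), w := wrap(nil), y := 3 }, so u := node(h(nil, 3, 3), h(7, nil, 3), empty).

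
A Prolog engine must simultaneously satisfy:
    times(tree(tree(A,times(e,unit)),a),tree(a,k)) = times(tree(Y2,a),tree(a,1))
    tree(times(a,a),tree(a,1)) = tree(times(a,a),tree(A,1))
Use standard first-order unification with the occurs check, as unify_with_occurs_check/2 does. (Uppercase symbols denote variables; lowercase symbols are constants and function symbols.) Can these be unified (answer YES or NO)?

NO

Decompose times/2: tree(tree(A,times(e,unit)),a) = tree(Y2,a),  tree(a,k) = tree(a,1).
Decompose tree/2: tree(A,times(e,unit)) = Y2,  a = a.
Bind Y2 := tree(A,times(e,unit)); no other remaining equation mentions Y2.
Delete trivial equation a = a.
Decompose tree/2: a = a,  k = 1.
Delete trivial equation a = a.
Clash: constants k and 1 differ; no unifier exists.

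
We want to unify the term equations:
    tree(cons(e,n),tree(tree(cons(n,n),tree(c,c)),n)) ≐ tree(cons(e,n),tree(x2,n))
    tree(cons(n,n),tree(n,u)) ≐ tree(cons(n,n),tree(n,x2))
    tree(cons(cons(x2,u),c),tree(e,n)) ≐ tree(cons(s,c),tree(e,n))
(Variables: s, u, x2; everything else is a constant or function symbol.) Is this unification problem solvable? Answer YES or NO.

Decompose tree/2: cons(e,n) ≐ cons(e,n),  tree(tree(cons(n,n),tree(c,c)),n) ≐ tree(x2,n).
Delete trivial equation cons(e,n) ≐ cons(e,n).
Decompose tree/2: tree(cons(n,n),tree(c,c)) ≐ x2,  n ≐ n.
Bind x2 := tree(cons(n,n),tree(c,c)); substituting into the 2 remaining equations that mention x2 gives: tree(cons(n,n),tree(n,u)) ≐ tree(cons(n,n),tree(n,tree(cons(n,n),tree(c,c)))),  tree(cons(cons(tree(cons(n,n),tree(c,c)),u),c),tree(e,n)) ≐ tree(cons(s,c),tree(e,n)).
Delete trivial equation n ≐ n.
Decompose tree/2: cons(n,n) ≐ cons(n,n),  tree(n,u) ≐ tree(n,tree(cons(n,n),tree(c,c))).
Delete trivial equation cons(n,n) ≐ cons(n,n).
Decompose tree/2: n ≐ n,  u ≐ tree(cons(n,n),tree(c,c)).
Delete trivial equation n ≐ n.
Bind u := tree(cons(n,n),tree(c,c)); substituting into the remaining equation gives: tree(cons(cons(tree(cons(n,n),tree(c,c)),tree(cons(n,n),tree(c,c))),c),tree(e,n)) ≐ tree(cons(s,c),tree(e,n)).
Decompose tree/2: cons(cons(tree(cons(n,n),tree(c,c)),tree(cons(n,n),tree(c,c))),c) ≐ cons(s,c),  tree(e,n) ≐ tree(e,n).
Decompose cons/2: cons(tree(cons(n,n),tree(c,c)),tree(cons(n,n),tree(c,c))) ≐ s,  c ≐ c.
Bind s := cons(tree(cons(n,n),tree(c,c)),tree(cons(n,n),tree(c,c))); no other remaining equation mentions s.
Delete trivial equation c ≐ c.
Delete trivial equation tree(e,n) ≐ tree(e,n).
No equations remain and no clash or occurs-check failure arose, so a unifier exists.

YES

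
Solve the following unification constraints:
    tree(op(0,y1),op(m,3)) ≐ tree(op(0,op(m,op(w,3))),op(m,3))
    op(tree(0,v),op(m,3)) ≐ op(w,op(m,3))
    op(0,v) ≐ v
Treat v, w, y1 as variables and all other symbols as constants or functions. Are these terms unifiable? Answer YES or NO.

Decompose tree/2: op(0,y1) ≐ op(0,op(m,op(w,3))),  op(m,3) ≐ op(m,3).
Decompose op/2: 0 ≐ 0,  y1 ≐ op(m,op(w,3)).
Delete trivial equation 0 ≐ 0.
Bind y1 := op(m,op(w,3)); no other remaining equation mentions y1.
Delete trivial equation op(m,3) ≐ op(m,3).
Decompose op/2: tree(0,v) ≐ w,  op(m,3) ≐ op(m,3).
Bind w := tree(0,v); no other remaining equation mentions w. Substituting into the earlier binding gives y1 := op(m,op(tree(0,v),3)).
Delete trivial equation op(m,3) ≐ op(m,3).
Occurs check fails: v occurs in op(0,v); the equation v ≐ op(0,v) has no finite solution.

NO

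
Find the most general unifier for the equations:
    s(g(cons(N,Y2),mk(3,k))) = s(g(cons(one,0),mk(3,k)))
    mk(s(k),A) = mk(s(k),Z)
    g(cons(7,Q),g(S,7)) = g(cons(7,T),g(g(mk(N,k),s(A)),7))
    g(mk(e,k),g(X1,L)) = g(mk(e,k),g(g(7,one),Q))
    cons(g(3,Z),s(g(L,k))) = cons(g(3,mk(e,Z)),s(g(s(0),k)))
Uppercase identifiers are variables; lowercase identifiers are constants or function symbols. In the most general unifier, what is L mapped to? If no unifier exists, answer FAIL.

FAIL

Decompose s/1: g(cons(N,Y2),mk(3,k)) = g(cons(one,0),mk(3,k)).
Decompose g/2: cons(N,Y2) = cons(one,0),  mk(3,k) = mk(3,k).
Decompose cons/2: N = one,  Y2 = 0.
Bind N := one; substituting into the one remaining equation that mentions N gives: g(cons(7,Q),g(S,7)) = g(cons(7,T),g(g(mk(one,k),s(A)),7)).
Bind Y2 := 0; no other remaining equation mentions Y2.
Delete trivial equation mk(3,k) = mk(3,k).
Decompose mk/2: s(k) = s(k),  A = Z.
Delete trivial equation s(k) = s(k).
Bind A := Z; substituting into the one remaining equation that mentions A gives: g(cons(7,Q),g(S,7)) = g(cons(7,T),g(g(mk(one,k),s(Z)),7)).
Decompose g/2: cons(7,Q) = cons(7,T),  g(S,7) = g(g(mk(one,k),s(Z)),7).
Decompose cons/2: 7 = 7,  Q = T.
Delete trivial equation 7 = 7.
Bind Q := T; substituting into the one remaining equation that mentions Q gives: g(mk(e,k),g(X1,L)) = g(mk(e,k),g(g(7,one),T)).
Decompose g/2: S = g(mk(one,k),s(Z)),  7 = 7.
Bind S := g(mk(one,k),s(Z)); no other remaining equation mentions S.
Delete trivial equation 7 = 7.
Decompose g/2: mk(e,k) = mk(e,k),  g(X1,L) = g(g(7,one),T).
Delete trivial equation mk(e,k) = mk(e,k).
Decompose g/2: X1 = g(7,one),  L = T.
Bind X1 := g(7,one); no other remaining equation mentions X1.
Bind L := T; substituting into the remaining equation gives: cons(g(3,Z),s(g(T,k))) = cons(g(3,mk(e,Z)),s(g(s(0),k))).
Decompose cons/2: g(3,Z) = g(3,mk(e,Z)),  s(g(T,k)) = s(g(s(0),k)).
Decompose g/2: 3 = 3,  Z = mk(e,Z).
Delete trivial equation 3 = 3.
Occurs check fails: Z occurs in mk(e,Z); the equation Z = mk(e,Z) has no finite solution.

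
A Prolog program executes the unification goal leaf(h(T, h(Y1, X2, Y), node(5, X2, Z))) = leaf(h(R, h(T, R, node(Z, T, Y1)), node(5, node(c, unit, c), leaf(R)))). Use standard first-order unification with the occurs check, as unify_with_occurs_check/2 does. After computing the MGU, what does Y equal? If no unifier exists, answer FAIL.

node(leaf(node(c, unit, c)), node(c, unit, c), node(c, unit, c))

Decompose leaf/1: h(T, h(Y1, X2, Y), node(5, X2, Z)) = h(R, h(T, R, node(Z, T, Y1)), node(5, node(c, unit, c), leaf(R))).
Decompose h/3: T = R,  h(Y1, X2, Y) = h(T, R, node(Z, T, Y1)),  node(5, X2, Z) = node(5, node(c, unit, c), leaf(R)).
Bind T := R; substituting into the one remaining equation that mentions T gives: h(Y1, X2, Y) = h(R, R, node(Z, R, Y1)).
Decompose h/3: Y1 = R,  X2 = R,  Y = node(Z, R, Y1).
Bind Y1 := R; substituting into the one remaining equation that mentions Y1 gives: Y = node(Z, R, R).
Bind X2 := R; substituting into the one remaining equation that mentions X2 gives: node(5, R, Z) = node(5, node(c, unit, c), leaf(R)).
Bind Y := node(Z, R, R); no other remaining equation mentions Y.
Decompose node/3: 5 = 5,  R = node(c, unit, c),  Z = leaf(R).
Delete trivial equation 5 = 5.
Bind R := node(c, unit, c); substituting into the remaining equation gives: Z = leaf(node(c, unit, c)). Substituting into the earlier bindings gives T := node(c, unit, c), Y1 := node(c, unit, c), X2 := node(c, unit, c), Y := node(Z, node(c, unit, c), node(c, unit, c)).
Bind Z := leaf(node(c, unit, c)). Substituting into the earlier binding gives Y := node(leaf(node(c, unit, c)), node(c, unit, c), node(c, unit, c)).
MGU = { T = node(c, unit, c), Y1 = node(c, unit, c), X2 = node(c, unit, c), Y = node(leaf(node(c, unit, c)), node(c, unit, c), node(c, unit, c)), R = node(c, unit, c), Z = leaf(node(c, unit, c)) }, so Y = node(leaf(node(c, unit, c)), node(c, unit, c), node(c, unit, c)).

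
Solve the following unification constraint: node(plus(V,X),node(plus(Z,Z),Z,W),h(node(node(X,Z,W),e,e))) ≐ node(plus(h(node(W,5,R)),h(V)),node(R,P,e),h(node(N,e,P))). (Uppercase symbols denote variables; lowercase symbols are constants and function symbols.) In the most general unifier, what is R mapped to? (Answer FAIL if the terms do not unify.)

Decompose node/3: plus(V,X) ≐ plus(h(node(W,5,R)),h(V)),  node(plus(Z,Z),Z,W) ≐ node(R,P,e),  h(node(node(X,Z,W),e,e)) ≐ h(node(N,e,P)).
Decompose plus/2: V ≐ h(node(W,5,R)),  X ≐ h(V).
Bind V := h(node(W,5,R)); substituting into the one remaining equation that mentions V gives: X ≐ h(h(node(W,5,R))).
Bind X := h(h(node(W,5,R))); substituting into the one remaining equation that mentions X gives: h(node(node(h(h(node(W,5,R))),Z,W),e,e)) ≐ h(node(N,e,P)).
Decompose node/3: plus(Z,Z) ≐ R,  Z ≐ P,  W ≐ e.
Bind R := plus(Z,Z); substituting into the one remaining equation that mentions R gives: h(node(node(h(h(node(W,5,plus(Z,Z)))),Z,W),e,e)) ≐ h(node(N,e,P)). Substituting into the earlier bindings gives V := h(node(W,5,plus(Z,Z))), X := h(h(node(W,5,plus(Z,Z)))).
Bind Z := P; substituting into the one remaining equation that mentions Z gives: h(node(node(h(h(node(W,5,plus(P,P)))),P,W),e,e)) ≐ h(node(N,e,P)). Substituting into the earlier bindings gives V := h(node(W,5,plus(P,P))), X := h(h(node(W,5,plus(P,P)))), R := plus(P,P).
Bind W := e; substituting into the remaining equation gives: h(node(node(h(h(node(e,5,plus(P,P)))),P,e),e,e)) ≐ h(node(N,e,P)). Substituting into the earlier bindings gives V := h(node(e,5,plus(P,P))), X := h(h(node(e,5,plus(P,P)))).
Decompose h/1: node(node(h(h(node(e,5,plus(P,P)))),P,e),e,e) ≐ node(N,e,P).
Decompose node/3: node(h(h(node(e,5,plus(P,P)))),P,e) ≐ N,  e ≐ e,  e ≐ P.
Bind N := node(h(h(node(e,5,plus(P,P)))),P,e); no other remaining equation mentions N.
Delete trivial equation e ≐ e.
Bind P := e. Substituting into the earlier bindings gives V := h(node(e,5,plus(e,e))), X := h(h(node(e,5,plus(e,e)))), R := plus(e,e), Z := e, N := node(h(h(node(e,5,plus(e,e)))),e,e).
MGU = { V ↦ h(node(e,5,plus(e,e))), X ↦ h(h(node(e,5,plus(e,e)))), R ↦ plus(e,e), Z ↦ e, W ↦ e, N ↦ node(h(h(node(e,5,plus(e,e)))),e,e), P ↦ e }, so R ↦ plus(e,e).

plus(e,e)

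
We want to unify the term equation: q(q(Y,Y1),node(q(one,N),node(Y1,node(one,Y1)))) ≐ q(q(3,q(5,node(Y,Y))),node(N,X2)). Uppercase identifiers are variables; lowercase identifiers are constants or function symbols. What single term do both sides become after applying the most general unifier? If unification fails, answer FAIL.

Decompose q/2: q(Y,Y1) ≐ q(3,q(5,node(Y,Y))),  node(q(one,N),node(Y1,node(one,Y1))) ≐ node(N,X2).
Decompose q/2: Y ≐ 3,  Y1 ≐ q(5,node(Y,Y)).
Bind Y := 3; substituting into the one remaining equation that mentions Y gives: Y1 ≐ q(5,node(3,3)).
Bind Y1 := q(5,node(3,3)); substituting into the remaining equation gives: node(q(one,N),node(q(5,node(3,3)),node(one,q(5,node(3,3))))) ≐ node(N,X2).
Decompose node/2: q(one,N) ≐ N,  node(q(5,node(3,3)),node(one,q(5,node(3,3)))) ≐ X2.
Occurs check fails: N occurs in q(one,N); the equation N ≐ q(one,N) has no finite solution.

FAIL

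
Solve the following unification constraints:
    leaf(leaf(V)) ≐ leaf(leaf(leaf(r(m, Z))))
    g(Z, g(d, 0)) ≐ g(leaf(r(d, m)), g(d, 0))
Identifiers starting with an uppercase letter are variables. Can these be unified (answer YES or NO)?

Decompose leaf/1: leaf(V) ≐ leaf(leaf(r(m, Z))).
Decompose leaf/1: V ≐ leaf(r(m, Z)).
Bind V := leaf(r(m, Z)); no other remaining equation mentions V.
Decompose g/2: Z ≐ leaf(r(d, m)),  g(d, 0) ≐ g(d, 0).
Bind Z := leaf(r(d, m)); no other remaining equation mentions Z. Substituting into the earlier binding gives V := leaf(r(m, leaf(r(d, m)))).
Delete trivial equation g(d, 0) ≐ g(d, 0).
No equations remain and no clash or occurs-check failure arose, so a unifier exists.

YES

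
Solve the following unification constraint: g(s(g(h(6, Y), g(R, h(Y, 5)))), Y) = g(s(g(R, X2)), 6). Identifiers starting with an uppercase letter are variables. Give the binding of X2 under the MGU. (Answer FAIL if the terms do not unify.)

g(h(6, 6), h(6, 5))

Decompose g/2: s(g(h(6, Y), g(R, h(Y, 5)))) = s(g(R, X2)),  Y = 6.
Decompose s/1: g(h(6, Y), g(R, h(Y, 5))) = g(R, X2).
Decompose g/2: h(6, Y) = R,  g(R, h(Y, 5)) = X2.
Bind R := h(6, Y); substituting into the one remaining equation that mentions R gives: g(h(6, Y), h(Y, 5)) = X2.
Bind X2 := g(h(6, Y), h(Y, 5)); no other remaining equation mentions X2.
Bind Y := 6. Substituting into the earlier bindings gives R := h(6, 6), X2 := g(h(6, 6), h(6, 5)).
MGU = { R := h(6, 6), X2 := g(h(6, 6), h(6, 5)), Y := 6 }, so X2 := g(h(6, 6), h(6, 5)).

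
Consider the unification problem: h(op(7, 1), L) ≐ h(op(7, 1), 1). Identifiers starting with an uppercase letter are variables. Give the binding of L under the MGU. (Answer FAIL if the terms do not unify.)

Decompose h/2: op(7, 1) ≐ op(7, 1),  L ≐ 1.
Delete trivial equation op(7, 1) ≐ op(7, 1).
Bind L := 1.
MGU = { L := 1 }, so L := 1.

1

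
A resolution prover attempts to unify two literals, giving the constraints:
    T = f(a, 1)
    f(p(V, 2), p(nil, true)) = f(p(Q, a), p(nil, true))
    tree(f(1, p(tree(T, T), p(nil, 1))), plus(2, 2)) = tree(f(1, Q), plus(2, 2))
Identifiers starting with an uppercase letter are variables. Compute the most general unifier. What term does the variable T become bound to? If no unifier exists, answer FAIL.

FAIL

Bind T := f(a, 1); substituting into the one remaining equation that mentions T gives: tree(f(1, p(tree(f(a, 1), f(a, 1)), p(nil, 1))), plus(2, 2)) = tree(f(1, Q), plus(2, 2)).
Decompose f/2: p(V, 2) = p(Q, a),  p(nil, true) = p(nil, true).
Decompose p/2: V = Q,  2 = a.
Bind V := Q; no other remaining equation mentions V.
Clash: constants 2 and a differ; no unifier exists.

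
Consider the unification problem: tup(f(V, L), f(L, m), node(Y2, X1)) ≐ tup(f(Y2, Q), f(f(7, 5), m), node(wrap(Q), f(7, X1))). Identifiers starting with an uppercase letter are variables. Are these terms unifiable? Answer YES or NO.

NO

Decompose tup/3: f(V, L) ≐ f(Y2, Q),  f(L, m) ≐ f(f(7, 5), m),  node(Y2, X1) ≐ node(wrap(Q), f(7, X1)).
Decompose f/2: V ≐ Y2,  L ≐ Q.
Bind V := Y2; no other remaining equation mentions V.
Bind L := Q; substituting into the one remaining equation that mentions L gives: f(Q, m) ≐ f(f(7, 5), m).
Decompose f/2: Q ≐ f(7, 5),  m ≐ m.
Bind Q := f(7, 5); substituting into the one remaining equation that mentions Q gives: node(Y2, X1) ≐ node(wrap(f(7, 5)), f(7, X1)). Substituting into the earlier binding gives L := f(7, 5).
Delete trivial equation m ≐ m.
Decompose node/2: Y2 ≐ wrap(f(7, 5)),  X1 ≐ f(7, X1).
Bind Y2 := wrap(f(7, 5)); no other remaining equation mentions Y2. Substituting into the earlier binding gives V := wrap(f(7, 5)).
Occurs check fails: X1 occurs in f(7, X1); the equation X1 ≐ f(7, X1) has no finite solution.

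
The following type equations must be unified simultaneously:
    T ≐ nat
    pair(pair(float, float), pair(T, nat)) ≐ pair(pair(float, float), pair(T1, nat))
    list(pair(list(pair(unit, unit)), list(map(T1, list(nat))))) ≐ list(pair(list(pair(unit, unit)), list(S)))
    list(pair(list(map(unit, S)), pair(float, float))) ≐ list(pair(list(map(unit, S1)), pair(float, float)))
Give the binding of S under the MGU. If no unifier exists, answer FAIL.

Bind T := nat; substituting into the one remaining equation that mentions T gives: pair(pair(float, float), pair(nat, nat)) ≐ pair(pair(float, float), pair(T1, nat)).
Decompose pair/2: pair(float, float) ≐ pair(float, float),  pair(nat, nat) ≐ pair(T1, nat).
Delete trivial equation pair(float, float) ≐ pair(float, float).
Decompose pair/2: nat ≐ T1,  nat ≐ nat.
Bind T1 := nat; substituting into the one remaining equation that mentions T1 gives: list(pair(list(pair(unit, unit)), list(map(nat, list(nat))))) ≐ list(pair(list(pair(unit, unit)), list(S))).
Delete trivial equation nat ≐ nat.
Decompose list/1: pair(list(pair(unit, unit)), list(map(nat, list(nat)))) ≐ pair(list(pair(unit, unit)), list(S)).
Decompose pair/2: list(pair(unit, unit)) ≐ list(pair(unit, unit)),  list(map(nat, list(nat))) ≐ list(S).
Delete trivial equation list(pair(unit, unit)) ≐ list(pair(unit, unit)).
Decompose list/1: map(nat, list(nat)) ≐ S.
Bind S := map(nat, list(nat)); substituting into the remaining equation gives: list(pair(list(map(unit, map(nat, list(nat)))), pair(float, float))) ≐ list(pair(list(map(unit, S1)), pair(float, float))).
Decompose list/1: pair(list(map(unit, map(nat, list(nat)))), pair(float, float)) ≐ pair(list(map(unit, S1)), pair(float, float)).
Decompose pair/2: list(map(unit, map(nat, list(nat)))) ≐ list(map(unit, S1)),  pair(float, float) ≐ pair(float, float).
Decompose list/1: map(unit, map(nat, list(nat))) ≐ map(unit, S1).
Decompose map/2: unit ≐ unit,  map(nat, list(nat)) ≐ S1.
Delete trivial equation unit ≐ unit.
Bind S1 := map(nat, list(nat)); no other remaining equation mentions S1.
Delete trivial equation pair(float, float) ≐ pair(float, float).
MGU = { T ↦ nat, T1 ↦ nat, S ↦ map(nat, list(nat)), S1 ↦ map(nat, list(nat)) }, so S ↦ map(nat, list(nat)).

map(nat, list(nat))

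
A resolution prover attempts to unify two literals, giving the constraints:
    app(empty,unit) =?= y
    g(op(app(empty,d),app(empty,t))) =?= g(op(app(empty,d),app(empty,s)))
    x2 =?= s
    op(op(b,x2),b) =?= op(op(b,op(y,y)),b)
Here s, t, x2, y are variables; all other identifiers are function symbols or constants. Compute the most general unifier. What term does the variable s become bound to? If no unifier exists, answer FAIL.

op(app(empty,unit),app(empty,unit))

Bind y := app(empty,unit); substituting into the one remaining equation that mentions y gives: op(op(b,x2),b) =?= op(op(b,op(app(empty,unit),app(empty,unit))),b).
Decompose g/1: op(app(empty,d),app(empty,t)) =?= op(app(empty,d),app(empty,s)).
Decompose op/2: app(empty,d) =?= app(empty,d),  app(empty,t) =?= app(empty,s).
Delete trivial equation app(empty,d) =?= app(empty,d).
Decompose app/2: empty =?= empty,  t =?= s.
Delete trivial equation empty =?= empty.
Bind t := s; no other remaining equation mentions t.
Bind x2 := s; substituting into the remaining equation gives: op(op(b,s),b) =?= op(op(b,op(app(empty,unit),app(empty,unit))),b).
Decompose op/2: op(b,s) =?= op(b,op(app(empty,unit),app(empty,unit))),  b =?= b.
Decompose op/2: b =?= b,  s =?= op(app(empty,unit),app(empty,unit)).
Delete trivial equation b =?= b.
Bind s := op(app(empty,unit),app(empty,unit)); no other remaining equation mentions s. Substituting into the earlier bindings gives t := op(app(empty,unit),app(empty,unit)), x2 := op(app(empty,unit),app(empty,unit)).
Delete trivial equation b =?= b.
MGU = { y := app(empty,unit), t := op(app(empty,unit),app(empty,unit)), x2 := op(app(empty,unit),app(empty,unit)), s := op(app(empty,unit),app(empty,unit)) }, so s := op(app(empty,unit),app(empty,unit)).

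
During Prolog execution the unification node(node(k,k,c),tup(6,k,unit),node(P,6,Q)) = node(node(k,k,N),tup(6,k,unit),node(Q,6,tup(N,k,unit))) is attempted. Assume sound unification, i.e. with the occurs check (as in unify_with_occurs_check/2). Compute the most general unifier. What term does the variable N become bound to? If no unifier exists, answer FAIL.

Decompose node/3: node(k,k,c) = node(k,k,N),  tup(6,k,unit) = tup(6,k,unit),  node(P,6,Q) = node(Q,6,tup(N,k,unit)).
Decompose node/3: k = k,  k = k,  c = N.
Delete trivial equation k = k.
Delete trivial equation k = k.
Bind N := c; substituting into the one remaining equation that mentions N gives: node(P,6,Q) = node(Q,6,tup(c,k,unit)).
Delete trivial equation tup(6,k,unit) = tup(6,k,unit).
Decompose node/3: P = Q,  6 = 6,  Q = tup(c,k,unit).
Bind P := Q; no other remaining equation mentions P.
Delete trivial equation 6 = 6.
Bind Q := tup(c,k,unit). Substituting into the earlier binding gives P := tup(c,k,unit).
MGU = { N -> c, P -> tup(c,k,unit), Q -> tup(c,k,unit) }, so N -> c.

c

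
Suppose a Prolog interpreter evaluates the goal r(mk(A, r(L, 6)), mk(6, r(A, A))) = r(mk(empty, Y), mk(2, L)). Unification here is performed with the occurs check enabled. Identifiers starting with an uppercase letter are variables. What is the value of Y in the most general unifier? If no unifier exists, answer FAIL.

Decompose r/2: mk(A, r(L, 6)) = mk(empty, Y),  mk(6, r(A, A)) = mk(2, L).
Decompose mk/2: A = empty,  r(L, 6) = Y.
Bind A := empty; substituting into the one remaining equation that mentions A gives: mk(6, r(empty, empty)) = mk(2, L).
Bind Y := r(L, 6); no other remaining equation mentions Y.
Decompose mk/2: 6 = 2,  r(empty, empty) = L.
Clash: constants 6 and 2 differ; no unifier exists.

FAIL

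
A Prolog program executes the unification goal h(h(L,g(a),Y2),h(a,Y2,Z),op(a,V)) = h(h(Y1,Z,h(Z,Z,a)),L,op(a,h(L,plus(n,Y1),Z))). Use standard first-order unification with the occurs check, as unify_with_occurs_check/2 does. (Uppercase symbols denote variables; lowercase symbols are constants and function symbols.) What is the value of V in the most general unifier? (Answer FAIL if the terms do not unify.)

h(h(a,h(g(a),g(a),a),g(a)),plus(n,h(a,h(g(a),g(a),a),g(a))),g(a))

Decompose h/3: h(L,g(a),Y2) = h(Y1,Z,h(Z,Z,a)),  h(a,Y2,Z) = L,  op(a,V) = op(a,h(L,plus(n,Y1),Z)).
Decompose h/3: L = Y1,  g(a) = Z,  Y2 = h(Z,Z,a).
Bind L := Y1; substituting into the 2 remaining equations that mention L gives: h(a,Y2,Z) = Y1,  op(a,V) = op(a,h(Y1,plus(n,Y1),Z)).
Bind Z := g(a); substituting into the remaining equations gives: Y2 = h(g(a),g(a),a),  h(a,Y2,g(a)) = Y1,  op(a,V) = op(a,h(Y1,plus(n,Y1),g(a))).
Bind Y2 := h(g(a),g(a),a); substituting into the one remaining equation that mentions Y2 gives: h(a,h(g(a),g(a),a),g(a)) = Y1.
Bind Y1 := h(a,h(g(a),g(a),a),g(a)); substituting into the remaining equation gives: op(a,V) = op(a,h(h(a,h(g(a),g(a),a),g(a)),plus(n,h(a,h(g(a),g(a),a),g(a))),g(a))). Substituting into the earlier binding gives L := h(a,h(g(a),g(a),a),g(a)).
Decompose op/2: a = a,  V = h(h(a,h(g(a),g(a),a),g(a)),plus(n,h(a,h(g(a),g(a),a),g(a))),g(a)).
Delete trivial equation a = a.
Bind V := h(h(a,h(g(a),g(a),a),g(a)),plus(n,h(a,h(g(a),g(a),a),g(a))),g(a)).
MGU = { L ↦ h(a,h(g(a),g(a),a),g(a)), Z ↦ g(a), Y2 ↦ h(g(a),g(a),a), Y1 ↦ h(a,h(g(a),g(a),a),g(a)), V ↦ h(h(a,h(g(a),g(a),a),g(a)),plus(n,h(a,h(g(a),g(a),a),g(a))),g(a)) }, so V ↦ h(h(a,h(g(a),g(a),a),g(a)),plus(n,h(a,h(g(a),g(a),a),g(a))),g(a)).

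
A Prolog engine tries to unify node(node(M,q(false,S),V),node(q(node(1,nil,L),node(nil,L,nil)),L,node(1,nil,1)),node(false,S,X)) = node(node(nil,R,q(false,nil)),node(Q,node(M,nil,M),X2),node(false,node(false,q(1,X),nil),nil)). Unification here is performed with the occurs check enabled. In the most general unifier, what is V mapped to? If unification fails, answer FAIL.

Decompose node/3: node(M,q(false,S),V) = node(nil,R,q(false,nil)),  node(q(node(1,nil,L),node(nil,L,nil)),L,node(1,nil,1)) = node(Q,node(M,nil,M),X2),  node(false,S,X) = node(false,node(false,q(1,X),nil),nil).
Decompose node/3: M = nil,  q(false,S) = R,  V = q(false,nil).
Bind M := nil; substituting into the one remaining equation that mentions M gives: node(q(node(1,nil,L),node(nil,L,nil)),L,node(1,nil,1)) = node(Q,node(nil,nil,nil),X2).
Bind R := q(false,S); no other remaining equation mentions R.
Bind V := q(false,nil); no other remaining equation mentions V.
Decompose node/3: q(node(1,nil,L),node(nil,L,nil)) = Q,  L = node(nil,nil,nil),  node(1,nil,1) = X2.
Bind Q := q(node(1,nil,L),node(nil,L,nil)); no other remaining equation mentions Q.
Bind L := node(nil,nil,nil); no other remaining equation mentions L. Substituting into the earlier binding gives Q := q(node(1,nil,node(nil,nil,nil)),node(nil,node(nil,nil,nil),nil)).
Bind X2 := node(1,nil,1); no other remaining equation mentions X2.
Decompose node/3: false = false,  S = node(false,q(1,X),nil),  X = nil.
Delete trivial equation false = false.
Bind S := node(false,q(1,X),nil); no other remaining equation mentions S. Substituting into the earlier binding gives R := q(false,node(false,q(1,X),nil)).
Bind X := nil. Substituting into the earlier bindings gives R := q(false,node(false,q(1,nil),nil)), S := node(false,q(1,nil),nil).
MGU = { M = nil, R = q(false,node(false,q(1,nil),nil)), V = q(false,nil), Q = q(node(1,nil,node(nil,nil,nil)),node(nil,node(nil,nil,nil),nil)), L = node(nil,nil,nil), X2 = node(1,nil,1), S = node(false,q(1,nil),nil), X = nil }, so V = q(false,nil).

q(false,nil)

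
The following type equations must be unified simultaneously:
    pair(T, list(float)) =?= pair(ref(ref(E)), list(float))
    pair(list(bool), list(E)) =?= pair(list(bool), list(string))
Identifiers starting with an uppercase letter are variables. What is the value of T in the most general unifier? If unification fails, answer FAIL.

ref(ref(string))

Decompose pair/2: T =?= ref(ref(E)),  list(float) =?= list(float).
Bind T := ref(ref(E)); no other remaining equation mentions T.
Delete trivial equation list(float) =?= list(float).
Decompose pair/2: list(bool) =?= list(bool),  list(E) =?= list(string).
Delete trivial equation list(bool) =?= list(bool).
Decompose list/1: E =?= string.
Bind E := string. Substituting into the earlier binding gives T := ref(ref(string)).
MGU = { T -> ref(ref(string)), E -> string }, so T -> ref(ref(string)).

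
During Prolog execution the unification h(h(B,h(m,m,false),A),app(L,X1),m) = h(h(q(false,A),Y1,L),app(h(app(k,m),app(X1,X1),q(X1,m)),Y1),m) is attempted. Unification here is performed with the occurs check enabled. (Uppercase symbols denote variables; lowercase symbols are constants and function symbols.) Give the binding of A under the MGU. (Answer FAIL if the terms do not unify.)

h(app(k,m),app(h(m,m,false),h(m,m,false)),q(h(m,m,false),m))

Decompose h/3: h(B,h(m,m,false),A) = h(q(false,A),Y1,L),  app(L,X1) = app(h(app(k,m),app(X1,X1),q(X1,m)),Y1),  m = m.
Decompose h/3: B = q(false,A),  h(m,m,false) = Y1,  A = L.
Bind B := q(false,A); no other remaining equation mentions B.
Bind Y1 := h(m,m,false); substituting into the one remaining equation that mentions Y1 gives: app(L,X1) = app(h(app(k,m),app(X1,X1),q(X1,m)),h(m,m,false)).
Bind A := L; no other remaining equation mentions A. Substituting into the earlier binding gives B := q(false,L).
Decompose app/2: L = h(app(k,m),app(X1,X1),q(X1,m)),  X1 = h(m,m,false).
Bind L := h(app(k,m),app(X1,X1),q(X1,m)); no other remaining equation mentions L. Substituting into the earlier bindings gives B := q(false,h(app(k,m),app(X1,X1),q(X1,m))), A := h(app(k,m),app(X1,X1),q(X1,m)).
Bind X1 := h(m,m,false); no other remaining equation mentions X1. Substituting into the earlier bindings gives B := q(false,h(app(k,m),app(h(m,m,false),h(m,m,false)),q(h(m,m,false),m))), A := h(app(k,m),app(h(m,m,false),h(m,m,false)),q(h(m,m,false),m)), L := h(app(k,m),app(h(m,m,false),h(m,m,false)),q(h(m,m,false),m)).
Delete trivial equation m = m.
MGU = { B -> q(false,h(app(k,m),app(h(m,m,false),h(m,m,false)),q(h(m,m,false),m))), Y1 -> h(m,m,false), A -> h(app(k,m),app(h(m,m,false),h(m,m,false)),q(h(m,m,false),m)), L -> h(app(k,m),app(h(m,m,false),h(m,m,false)),q(h(m,m,false),m)), X1 -> h(m,m,false) }, so A -> h(app(k,m),app(h(m,m,false),h(m,m,false)),q(h(m,m,false),m)).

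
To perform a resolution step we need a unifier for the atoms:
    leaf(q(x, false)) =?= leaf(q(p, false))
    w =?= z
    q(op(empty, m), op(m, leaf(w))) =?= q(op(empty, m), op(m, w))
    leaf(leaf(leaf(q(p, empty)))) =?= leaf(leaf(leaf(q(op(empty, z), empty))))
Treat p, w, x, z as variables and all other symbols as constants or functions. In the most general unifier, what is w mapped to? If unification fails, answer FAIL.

Decompose leaf/1: q(x, false) =?= q(p, false).
Decompose q/2: x =?= p,  false =?= false.
Bind x := p; no other remaining equation mentions x.
Delete trivial equation false =?= false.
Bind w := z; substituting into the one remaining equation that mentions w gives: q(op(empty, m), op(m, leaf(z))) =?= q(op(empty, m), op(m, z)).
Decompose q/2: op(empty, m) =?= op(empty, m),  op(m, leaf(z)) =?= op(m, z).
Delete trivial equation op(empty, m) =?= op(empty, m).
Decompose op/2: m =?= m,  leaf(z) =?= z.
Delete trivial equation m =?= m.
Occurs check fails: z occurs in leaf(z); the equation z =?= leaf(z) has no finite solution.

FAIL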